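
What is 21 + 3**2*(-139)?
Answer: -1230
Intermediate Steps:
21 + 3**2*(-139) = 21 + 9*(-139) = 21 - 1251 = -1230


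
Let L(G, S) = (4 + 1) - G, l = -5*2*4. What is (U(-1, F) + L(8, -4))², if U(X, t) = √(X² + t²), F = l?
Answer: (3 - √1601)² ≈ 1369.9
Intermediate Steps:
l = -40 (l = -10*4 = -40)
F = -40
L(G, S) = 5 - G
(U(-1, F) + L(8, -4))² = (√((-1)² + (-40)²) + (5 - 1*8))² = (√(1 + 1600) + (5 - 8))² = (√1601 - 3)² = (-3 + √1601)²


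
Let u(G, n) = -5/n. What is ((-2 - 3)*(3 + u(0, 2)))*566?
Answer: -1415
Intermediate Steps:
((-2 - 3)*(3 + u(0, 2)))*566 = ((-2 - 3)*(3 - 5/2))*566 = -5*(3 - 5*½)*566 = -5*(3 - 5/2)*566 = -5*½*566 = -5/2*566 = -1415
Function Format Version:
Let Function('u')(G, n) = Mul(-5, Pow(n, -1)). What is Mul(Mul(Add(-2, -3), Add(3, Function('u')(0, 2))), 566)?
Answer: -1415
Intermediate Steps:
Mul(Mul(Add(-2, -3), Add(3, Function('u')(0, 2))), 566) = Mul(Mul(Add(-2, -3), Add(3, Mul(-5, Pow(2, -1)))), 566) = Mul(Mul(-5, Add(3, Mul(-5, Rational(1, 2)))), 566) = Mul(Mul(-5, Add(3, Rational(-5, 2))), 566) = Mul(Mul(-5, Rational(1, 2)), 566) = Mul(Rational(-5, 2), 566) = -1415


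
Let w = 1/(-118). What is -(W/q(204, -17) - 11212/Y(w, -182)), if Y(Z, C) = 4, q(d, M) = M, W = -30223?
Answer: 17428/17 ≈ 1025.2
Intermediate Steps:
w = -1/118 ≈ -0.0084746
-(W/q(204, -17) - 11212/Y(w, -182)) = -(-30223/(-17) - 11212/4) = -(-30223*(-1/17) - 11212*¼) = -(30223/17 - 2803) = -1*(-17428/17) = 17428/17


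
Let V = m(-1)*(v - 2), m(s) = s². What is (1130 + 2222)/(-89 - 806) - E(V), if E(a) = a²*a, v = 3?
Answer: -4247/895 ≈ -4.7453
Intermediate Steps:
V = 1 (V = (-1)²*(3 - 2) = 1*1 = 1)
E(a) = a³
(1130 + 2222)/(-89 - 806) - E(V) = (1130 + 2222)/(-89 - 806) - 1*1³ = 3352/(-895) - 1*1 = 3352*(-1/895) - 1 = -3352/895 - 1 = -4247/895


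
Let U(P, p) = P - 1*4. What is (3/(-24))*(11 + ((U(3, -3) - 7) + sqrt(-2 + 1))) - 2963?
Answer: -23707/8 - I/8 ≈ -2963.4 - 0.125*I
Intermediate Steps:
U(P, p) = -4 + P (U(P, p) = P - 4 = -4 + P)
(3/(-24))*(11 + ((U(3, -3) - 7) + sqrt(-2 + 1))) - 2963 = (3/(-24))*(11 + (((-4 + 3) - 7) + sqrt(-2 + 1))) - 2963 = (3*(-1/24))*(11 + ((-1 - 7) + sqrt(-1))) - 2963 = -(11 + (-8 + I))/8 - 2963 = -(3 + I)/8 - 2963 = (-3/8 - I/8) - 2963 = -23707/8 - I/8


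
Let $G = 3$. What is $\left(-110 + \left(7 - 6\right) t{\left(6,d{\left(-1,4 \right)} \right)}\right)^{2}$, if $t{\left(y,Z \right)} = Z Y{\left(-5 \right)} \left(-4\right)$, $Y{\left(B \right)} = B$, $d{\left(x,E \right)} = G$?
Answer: $2500$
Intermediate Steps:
$d{\left(x,E \right)} = 3$
$t{\left(y,Z \right)} = 20 Z$ ($t{\left(y,Z \right)} = Z \left(-5\right) \left(-4\right) = - 5 Z \left(-4\right) = 20 Z$)
$\left(-110 + \left(7 - 6\right) t{\left(6,d{\left(-1,4 \right)} \right)}\right)^{2} = \left(-110 + \left(7 - 6\right) 20 \cdot 3\right)^{2} = \left(-110 + 1 \cdot 60\right)^{2} = \left(-110 + 60\right)^{2} = \left(-50\right)^{2} = 2500$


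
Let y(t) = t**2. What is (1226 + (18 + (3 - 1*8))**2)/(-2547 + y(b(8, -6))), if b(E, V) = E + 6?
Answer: -1395/2351 ≈ -0.59336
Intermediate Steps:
b(E, V) = 6 + E
(1226 + (18 + (3 - 1*8))**2)/(-2547 + y(b(8, -6))) = (1226 + (18 + (3 - 1*8))**2)/(-2547 + (6 + 8)**2) = (1226 + (18 + (3 - 8))**2)/(-2547 + 14**2) = (1226 + (18 - 5)**2)/(-2547 + 196) = (1226 + 13**2)/(-2351) = (1226 + 169)*(-1/2351) = 1395*(-1/2351) = -1395/2351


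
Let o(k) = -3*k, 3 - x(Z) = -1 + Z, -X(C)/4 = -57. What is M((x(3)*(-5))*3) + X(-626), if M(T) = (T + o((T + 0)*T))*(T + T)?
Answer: 20928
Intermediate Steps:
X(C) = 228 (X(C) = -4*(-57) = 228)
x(Z) = 4 - Z (x(Z) = 3 - (-1 + Z) = 3 + (1 - Z) = 4 - Z)
M(T) = 2*T*(T - 3*T²) (M(T) = (T - 3*(T + 0)*T)*(T + T) = (T - 3*T*T)*(2*T) = (T - 3*T²)*(2*T) = 2*T*(T - 3*T²))
M((x(3)*(-5))*3) + X(-626) = (((4 - 1*3)*(-5))*3)²*(2 - 6*(4 - 1*3)*(-5)*3) + 228 = (((4 - 3)*(-5))*3)²*(2 - 6*(4 - 3)*(-5)*3) + 228 = ((1*(-5))*3)²*(2 - 6*1*(-5)*3) + 228 = (-5*3)²*(2 - (-30)*3) + 228 = (-15)²*(2 - 6*(-15)) + 228 = 225*(2 + 90) + 228 = 225*92 + 228 = 20700 + 228 = 20928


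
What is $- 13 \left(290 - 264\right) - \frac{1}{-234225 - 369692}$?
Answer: $- \frac{204123945}{603917} \approx -338.0$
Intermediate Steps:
$- 13 \left(290 - 264\right) - \frac{1}{-234225 - 369692} = \left(-13\right) 26 - \frac{1}{-603917} = -338 - - \frac{1}{603917} = -338 + \frac{1}{603917} = - \frac{204123945}{603917}$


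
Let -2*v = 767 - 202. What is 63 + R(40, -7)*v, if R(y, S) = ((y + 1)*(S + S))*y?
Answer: 6486263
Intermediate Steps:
v = -565/2 (v = -(767 - 202)/2 = -½*565 = -565/2 ≈ -282.50)
R(y, S) = 2*S*y*(1 + y) (R(y, S) = ((1 + y)*(2*S))*y = (2*S*(1 + y))*y = 2*S*y*(1 + y))
63 + R(40, -7)*v = 63 + (2*(-7)*40*(1 + 40))*(-565/2) = 63 + (2*(-7)*40*41)*(-565/2) = 63 - 22960*(-565/2) = 63 + 6486200 = 6486263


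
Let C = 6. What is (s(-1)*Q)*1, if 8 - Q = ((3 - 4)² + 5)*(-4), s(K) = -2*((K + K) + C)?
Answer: -256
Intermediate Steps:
s(K) = -12 - 4*K (s(K) = -2*((K + K) + 6) = -2*(2*K + 6) = -2*(6 + 2*K) = -12 - 4*K)
Q = 32 (Q = 8 - ((3 - 4)² + 5)*(-4) = 8 - ((-1)² + 5)*(-4) = 8 - (1 + 5)*(-4) = 8 - 6*(-4) = 8 - 1*(-24) = 8 + 24 = 32)
(s(-1)*Q)*1 = ((-12 - 4*(-1))*32)*1 = ((-12 + 4)*32)*1 = -8*32*1 = -256*1 = -256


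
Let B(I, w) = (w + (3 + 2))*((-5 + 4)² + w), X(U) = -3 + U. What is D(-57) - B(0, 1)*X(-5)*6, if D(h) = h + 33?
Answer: 552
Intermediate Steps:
B(I, w) = (1 + w)*(5 + w) (B(I, w) = (w + 5)*((-1)² + w) = (5 + w)*(1 + w) = (1 + w)*(5 + w))
D(h) = 33 + h
D(-57) - B(0, 1)*X(-5)*6 = (33 - 57) - (5 + 1² + 6*1)*(-3 - 5)*6 = -24 - (5 + 1 + 6)*(-8)*6 = -24 - 12*(-8)*6 = -24 - (-96)*6 = -24 - 1*(-576) = -24 + 576 = 552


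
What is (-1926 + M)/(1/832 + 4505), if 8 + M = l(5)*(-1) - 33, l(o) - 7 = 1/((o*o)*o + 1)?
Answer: -103469600/236134143 ≈ -0.43818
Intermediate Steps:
l(o) = 7 + 1/(1 + o**3) (l(o) = 7 + 1/((o*o)*o + 1) = 7 + 1/(o**2*o + 1) = 7 + 1/(o**3 + 1) = 7 + 1/(1 + o**3))
M = -6049/126 (M = -8 + (((8 + 7*5**3)/(1 + 5**3))*(-1) - 33) = -8 + (((8 + 7*125)/(1 + 125))*(-1) - 33) = -8 + (((8 + 875)/126)*(-1) - 33) = -8 + (((1/126)*883)*(-1) - 33) = -8 + ((883/126)*(-1) - 33) = -8 + (-883/126 - 33) = -8 - 5041/126 = -6049/126 ≈ -48.008)
(-1926 + M)/(1/832 + 4505) = (-1926 - 6049/126)/(1/832 + 4505) = -248725/(126*(1/832 + 4505)) = -248725/(126*3748161/832) = -248725/126*832/3748161 = -103469600/236134143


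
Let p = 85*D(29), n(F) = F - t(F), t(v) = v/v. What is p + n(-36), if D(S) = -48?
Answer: -4117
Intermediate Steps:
t(v) = 1
n(F) = -1 + F (n(F) = F - 1*1 = F - 1 = -1 + F)
p = -4080 (p = 85*(-48) = -4080)
p + n(-36) = -4080 + (-1 - 36) = -4080 - 37 = -4117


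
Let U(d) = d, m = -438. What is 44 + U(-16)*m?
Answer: 7052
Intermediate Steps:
44 + U(-16)*m = 44 - 16*(-438) = 44 + 7008 = 7052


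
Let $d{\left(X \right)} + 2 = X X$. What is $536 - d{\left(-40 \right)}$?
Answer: $-1062$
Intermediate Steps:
$d{\left(X \right)} = -2 + X^{2}$ ($d{\left(X \right)} = -2 + X X = -2 + X^{2}$)
$536 - d{\left(-40 \right)} = 536 - \left(-2 + \left(-40\right)^{2}\right) = 536 - \left(-2 + 1600\right) = 536 - 1598 = -1062$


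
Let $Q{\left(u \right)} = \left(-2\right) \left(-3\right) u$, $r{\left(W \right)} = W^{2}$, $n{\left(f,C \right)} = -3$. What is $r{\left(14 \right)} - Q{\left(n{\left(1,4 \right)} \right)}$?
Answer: $214$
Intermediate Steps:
$Q{\left(u \right)} = 6 u$
$r{\left(14 \right)} - Q{\left(n{\left(1,4 \right)} \right)} = 14^{2} - 6 \left(-3\right) = 196 - -18 = 196 + 18 = 214$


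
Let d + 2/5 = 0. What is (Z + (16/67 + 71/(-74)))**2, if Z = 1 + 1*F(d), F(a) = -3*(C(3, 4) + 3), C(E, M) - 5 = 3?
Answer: 26318248441/24581764 ≈ 1070.6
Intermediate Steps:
C(E, M) = 8 (C(E, M) = 5 + 3 = 8)
d = -2/5 (d = -2/5 + 0 = -2/5 ≈ -0.40000)
F(a) = -33 (F(a) = -3*(8 + 3) = -3*11 = -33)
Z = -32 (Z = 1 + 1*(-33) = 1 - 33 = -32)
(Z + (16/67 + 71/(-74)))**2 = (-32 + (16/67 + 71/(-74)))**2 = (-32 + (16*(1/67) + 71*(-1/74)))**2 = (-32 + (16/67 - 71/74))**2 = (-32 - 3573/4958)**2 = (-162229/4958)**2 = 26318248441/24581764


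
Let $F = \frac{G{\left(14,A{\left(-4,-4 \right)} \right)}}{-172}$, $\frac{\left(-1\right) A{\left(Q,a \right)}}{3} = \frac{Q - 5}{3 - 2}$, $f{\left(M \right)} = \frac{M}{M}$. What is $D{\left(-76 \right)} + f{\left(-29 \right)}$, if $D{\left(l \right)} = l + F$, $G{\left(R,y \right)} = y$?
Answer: $- \frac{12927}{172} \approx -75.157$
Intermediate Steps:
$f{\left(M \right)} = 1$
$A{\left(Q,a \right)} = 15 - 3 Q$ ($A{\left(Q,a \right)} = - 3 \frac{Q - 5}{3 - 2} = - 3 \frac{-5 + Q}{1} = - 3 \left(-5 + Q\right) 1 = - 3 \left(-5 + Q\right) = 15 - 3 Q$)
$F = - \frac{27}{172}$ ($F = \frac{15 - -12}{-172} = \left(15 + 12\right) \left(- \frac{1}{172}\right) = 27 \left(- \frac{1}{172}\right) = - \frac{27}{172} \approx -0.15698$)
$D{\left(l \right)} = - \frac{27}{172} + l$ ($D{\left(l \right)} = l - \frac{27}{172} = - \frac{27}{172} + l$)
$D{\left(-76 \right)} + f{\left(-29 \right)} = \left(- \frac{27}{172} - 76\right) + 1 = - \frac{13099}{172} + 1 = - \frac{12927}{172}$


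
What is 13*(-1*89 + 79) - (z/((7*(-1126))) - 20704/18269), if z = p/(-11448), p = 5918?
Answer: -106216456137059/824234580792 ≈ -128.87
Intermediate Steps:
z = -2959/5724 (z = 5918/(-11448) = 5918*(-1/11448) = -2959/5724 ≈ -0.51695)
13*(-1*89 + 79) - (z/((7*(-1126))) - 20704/18269) = 13*(-1*89 + 79) - (-2959/(5724*(7*(-1126))) - 20704/18269) = 13*(-89 + 79) - (-2959/5724/(-7882) - 20704*1/18269) = 13*(-10) - (-2959/5724*(-1/7882) - 20704/18269) = -130 - (2959/45116568 - 20704/18269) = -130 - 1*(-934039365901/824234580792) = -130 + 934039365901/824234580792 = -106216456137059/824234580792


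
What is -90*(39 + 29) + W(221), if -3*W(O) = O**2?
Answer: -67201/3 ≈ -22400.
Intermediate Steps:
W(O) = -O**2/3
-90*(39 + 29) + W(221) = -90*(39 + 29) - 1/3*221**2 = -90*68 - 1/3*48841 = -6120 - 48841/3 = -67201/3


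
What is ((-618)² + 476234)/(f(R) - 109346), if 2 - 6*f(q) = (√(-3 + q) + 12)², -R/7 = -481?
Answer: -2574474/330487 ≈ -7.7899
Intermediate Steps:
R = 3367 (R = -7*(-481) = 3367)
f(q) = ⅓ - (12 + √(-3 + q))²/6 (f(q) = ⅓ - (√(-3 + q) + 12)²/6 = ⅓ - (12 + √(-3 + q))²/6)
((-618)² + 476234)/(f(R) - 109346) = ((-618)² + 476234)/((⅓ - (12 + √(-3 + 3367))²/6) - 109346) = (381924 + 476234)/((⅓ - (12 + √3364)²/6) - 109346) = 858158/((⅓ - (12 + 58)²/6) - 109346) = 858158/((⅓ - ⅙*70²) - 109346) = 858158/((⅓ - ⅙*4900) - 109346) = 858158/((⅓ - 2450/3) - 109346) = 858158/(-2449/3 - 109346) = 858158/(-330487/3) = 858158*(-3/330487) = -2574474/330487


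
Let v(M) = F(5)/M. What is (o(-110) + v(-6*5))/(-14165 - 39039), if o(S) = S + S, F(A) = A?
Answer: 1321/319224 ≈ 0.0041382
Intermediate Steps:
v(M) = 5/M
o(S) = 2*S
(o(-110) + v(-6*5))/(-14165 - 39039) = (2*(-110) + 5/((-6*5)))/(-14165 - 39039) = (-220 + 5/(-30))/(-53204) = (-220 + 5*(-1/30))*(-1/53204) = (-220 - ⅙)*(-1/53204) = -1321/6*(-1/53204) = 1321/319224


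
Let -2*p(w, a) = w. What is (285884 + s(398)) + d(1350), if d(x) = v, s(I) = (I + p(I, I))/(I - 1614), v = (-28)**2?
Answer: 348588089/1216 ≈ 2.8667e+5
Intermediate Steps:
p(w, a) = -w/2
v = 784
s(I) = I/(2*(-1614 + I)) (s(I) = (I - I/2)/(I - 1614) = (I/2)/(-1614 + I) = I/(2*(-1614 + I)))
d(x) = 784
(285884 + s(398)) + d(1350) = (285884 + (1/2)*398/(-1614 + 398)) + 784 = (285884 + (1/2)*398/(-1216)) + 784 = (285884 + (1/2)*398*(-1/1216)) + 784 = (285884 - 199/1216) + 784 = 347634745/1216 + 784 = 348588089/1216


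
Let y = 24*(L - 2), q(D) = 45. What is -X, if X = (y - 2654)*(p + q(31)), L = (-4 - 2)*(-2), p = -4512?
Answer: -10783338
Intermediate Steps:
L = 12 (L = -6*(-2) = 12)
y = 240 (y = 24*(12 - 2) = 24*10 = 240)
X = 10783338 (X = (240 - 2654)*(-4512 + 45) = -2414*(-4467) = 10783338)
-X = -1*10783338 = -10783338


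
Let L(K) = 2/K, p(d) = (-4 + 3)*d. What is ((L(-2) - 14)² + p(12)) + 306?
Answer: 519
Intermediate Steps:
p(d) = -d
((L(-2) - 14)² + p(12)) + 306 = ((2/(-2) - 14)² - 1*12) + 306 = ((2*(-½) - 14)² - 12) + 306 = ((-1 - 14)² - 12) + 306 = ((-15)² - 12) + 306 = (225 - 12) + 306 = 213 + 306 = 519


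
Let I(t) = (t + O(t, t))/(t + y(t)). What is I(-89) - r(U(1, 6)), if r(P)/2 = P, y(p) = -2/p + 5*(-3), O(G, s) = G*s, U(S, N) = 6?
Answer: -404048/4627 ≈ -87.324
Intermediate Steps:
y(p) = -15 - 2/p (y(p) = -2/p - 15 = -15 - 2/p)
I(t) = (t + t²)/(-15 + t - 2/t) (I(t) = (t + t*t)/(t + (-15 - 2/t)) = (t + t²)/(-15 + t - 2/t))
r(P) = 2*P
I(-89) - r(U(1, 6)) = -1*(-89)²*(1 - 89)/(2 - 1*(-89)*(-15 - 89)) - 2*6 = -1*7921*(-88)/(2 - 1*(-89)*(-104)) - 1*12 = -1*7921*(-88)/(2 - 9256) - 12 = -1*7921*(-88)/(-9254) - 12 = -1*7921*(-1/9254)*(-88) - 12 = -348524/4627 - 12 = -404048/4627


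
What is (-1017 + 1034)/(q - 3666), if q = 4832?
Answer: 17/1166 ≈ 0.014580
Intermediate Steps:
(-1017 + 1034)/(q - 3666) = (-1017 + 1034)/(4832 - 3666) = 17/1166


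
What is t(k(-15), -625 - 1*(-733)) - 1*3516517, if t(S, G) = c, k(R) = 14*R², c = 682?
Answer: -3515835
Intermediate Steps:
t(S, G) = 682
t(k(-15), -625 - 1*(-733)) - 1*3516517 = 682 - 1*3516517 = 682 - 3516517 = -3515835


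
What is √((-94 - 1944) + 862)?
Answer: 14*I*√6 ≈ 34.293*I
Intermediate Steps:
√((-94 - 1944) + 862) = √(-2038 + 862) = √(-1176) = 14*I*√6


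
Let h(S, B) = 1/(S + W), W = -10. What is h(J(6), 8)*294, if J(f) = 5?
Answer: -294/5 ≈ -58.800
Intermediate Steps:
h(S, B) = 1/(-10 + S) (h(S, B) = 1/(S - 10) = 1/(-10 + S))
h(J(6), 8)*294 = 294/(-10 + 5) = 294/(-5) = -1/5*294 = -294/5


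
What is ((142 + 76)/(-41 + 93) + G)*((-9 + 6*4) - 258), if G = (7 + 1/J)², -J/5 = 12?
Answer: -66919311/5200 ≈ -12869.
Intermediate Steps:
J = -60 (J = -5*12 = -60)
G = 175561/3600 (G = (7 + 1/(-60))² = (7 - 1/60)² = (419/60)² = 175561/3600 ≈ 48.767)
((142 + 76)/(-41 + 93) + G)*((-9 + 6*4) - 258) = ((142 + 76)/(-41 + 93) + 175561/3600)*((-9 + 6*4) - 258) = (218/52 + 175561/3600)*((-9 + 24) - 258) = (218*(1/52) + 175561/3600)*(15 - 258) = (109/26 + 175561/3600)*(-243) = (2478493/46800)*(-243) = -66919311/5200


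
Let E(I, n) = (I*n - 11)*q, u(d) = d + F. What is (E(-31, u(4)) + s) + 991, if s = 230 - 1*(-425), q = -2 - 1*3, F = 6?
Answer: 3251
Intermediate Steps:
q = -5 (q = -2 - 3 = -5)
u(d) = 6 + d (u(d) = d + 6 = 6 + d)
E(I, n) = 55 - 5*I*n (E(I, n) = (I*n - 11)*(-5) = (-11 + I*n)*(-5) = 55 - 5*I*n)
s = 655 (s = 230 + 425 = 655)
(E(-31, u(4)) + s) + 991 = ((55 - 5*(-31)*(6 + 4)) + 655) + 991 = ((55 - 5*(-31)*10) + 655) + 991 = ((55 + 1550) + 655) + 991 = (1605 + 655) + 991 = 2260 + 991 = 3251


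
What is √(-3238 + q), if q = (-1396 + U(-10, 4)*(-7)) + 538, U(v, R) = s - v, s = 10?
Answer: 2*I*√1059 ≈ 65.085*I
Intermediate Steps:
U(v, R) = 10 - v
q = -998 (q = (-1396 + (10 - 1*(-10))*(-7)) + 538 = (-1396 + (10 + 10)*(-7)) + 538 = (-1396 + 20*(-7)) + 538 = (-1396 - 140) + 538 = -1536 + 538 = -998)
√(-3238 + q) = √(-3238 - 998) = √(-4236) = 2*I*√1059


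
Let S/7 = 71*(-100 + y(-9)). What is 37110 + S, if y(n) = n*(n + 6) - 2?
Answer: -165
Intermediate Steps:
y(n) = -2 + n*(6 + n) (y(n) = n*(6 + n) - 2 = -2 + n*(6 + n))
S = -37275 (S = 7*(71*(-100 + (-2 + (-9)**2 + 6*(-9)))) = 7*(71*(-100 + (-2 + 81 - 54))) = 7*(71*(-100 + 25)) = 7*(71*(-75)) = 7*(-5325) = -37275)
37110 + S = 37110 - 37275 = -165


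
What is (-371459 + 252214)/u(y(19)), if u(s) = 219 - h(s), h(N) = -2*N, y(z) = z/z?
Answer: -119245/221 ≈ -539.57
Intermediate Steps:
y(z) = 1
u(s) = 219 + 2*s (u(s) = 219 - (-2)*s = 219 + 2*s)
(-371459 + 252214)/u(y(19)) = (-371459 + 252214)/(219 + 2*1) = -119245/(219 + 2) = -119245/221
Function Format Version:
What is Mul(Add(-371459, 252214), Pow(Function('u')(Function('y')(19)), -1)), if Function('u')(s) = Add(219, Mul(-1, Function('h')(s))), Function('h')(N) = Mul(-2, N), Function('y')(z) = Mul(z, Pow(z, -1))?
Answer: Rational(-119245, 221) ≈ -539.57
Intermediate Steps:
Function('y')(z) = 1
Function('u')(s) = Add(219, Mul(2, s)) (Function('u')(s) = Add(219, Mul(-1, Mul(-2, s))) = Add(219, Mul(2, s)))
Mul(Add(-371459, 252214), Pow(Function('u')(Function('y')(19)), -1)) = Mul(Add(-371459, 252214), Pow(Add(219, Mul(2, 1)), -1)) = Mul(-119245, Pow(Add(219, 2), -1)) = Mul(-119245, Pow(221, -1)) = Mul(-119245, Rational(1, 221)) = Rational(-119245, 221)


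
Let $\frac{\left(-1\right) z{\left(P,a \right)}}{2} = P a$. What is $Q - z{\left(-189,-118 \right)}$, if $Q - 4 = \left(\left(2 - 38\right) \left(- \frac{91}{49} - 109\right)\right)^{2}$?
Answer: $\frac{782605888}{49} \approx 1.5972 \cdot 10^{7}$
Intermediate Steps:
$z{\left(P,a \right)} = - 2 P a$
$Q = \frac{780420292}{49}$ ($Q = 4 + \left(\left(2 - 38\right) \left(- \frac{91}{49} - 109\right)\right)^{2} = 4 + \left(- 36 \left(\left(-91\right) \frac{1}{49} - 109\right)\right)^{2} = 4 + \left(- 36 \left(- \frac{13}{7} - 109\right)\right)^{2} = 4 + \left(\left(-36\right) \left(- \frac{776}{7}\right)\right)^{2} = 4 + \left(\frac{27936}{7}\right)^{2} = 4 + \frac{780420096}{49} = \frac{780420292}{49} \approx 1.5927 \cdot 10^{7}$)
$Q - z{\left(-189,-118 \right)} = \frac{780420292}{49} - \left(-2\right) \left(-189\right) \left(-118\right) = \frac{780420292}{49} - -44604 = \frac{780420292}{49} + 44604 = \frac{782605888}{49}$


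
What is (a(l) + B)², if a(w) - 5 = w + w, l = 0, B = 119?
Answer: 15376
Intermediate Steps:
a(w) = 5 + 2*w (a(w) = 5 + (w + w) = 5 + 2*w)
(a(l) + B)² = ((5 + 2*0) + 119)² = ((5 + 0) + 119)² = (5 + 119)² = 124² = 15376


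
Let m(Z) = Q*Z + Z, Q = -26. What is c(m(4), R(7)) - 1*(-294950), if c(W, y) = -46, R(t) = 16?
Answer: 294904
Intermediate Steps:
m(Z) = -25*Z (m(Z) = -26*Z + Z = -25*Z)
c(m(4), R(7)) - 1*(-294950) = -46 - 1*(-294950) = -46 + 294950 = 294904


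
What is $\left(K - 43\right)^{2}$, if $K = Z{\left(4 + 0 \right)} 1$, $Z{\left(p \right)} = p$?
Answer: $1521$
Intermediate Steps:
$K = 4$ ($K = \left(4 + 0\right) 1 = 4 \cdot 1 = 4$)
$\left(K - 43\right)^{2} = \left(4 - 43\right)^{2} = \left(-39\right)^{2} = 1521$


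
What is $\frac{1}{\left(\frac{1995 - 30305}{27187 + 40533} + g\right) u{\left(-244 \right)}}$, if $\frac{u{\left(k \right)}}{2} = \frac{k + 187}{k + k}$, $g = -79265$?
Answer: $- \frac{1652368}{30596768427} \approx -5.4005 \cdot 10^{-5}$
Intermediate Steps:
$u{\left(k \right)} = \frac{187 + k}{k}$ ($u{\left(k \right)} = 2 \frac{k + 187}{k + k} = 2 \frac{187 + k}{2 k} = \frac{187 + k}{k}$)
$\frac{1}{\left(\frac{1995 - 30305}{27187 + 40533} + g\right) u{\left(-244 \right)}} = \frac{1}{\left(\frac{1995 - 30305}{27187 + 40533} - 79265\right) \frac{187 - 244}{-244}} = \frac{1}{\left(- \frac{28310}{67720} - 79265\right) \left(\left(- \frac{1}{244}\right) \left(-57\right)\right)} = \frac{1}{\left(\left(-28310\right) \frac{1}{67720} - 79265\right) \frac{57}{244}} = \frac{1}{- \frac{2831}{6772} - 79265} \cdot \frac{244}{57} = \frac{1}{- \frac{536785411}{6772}} \cdot \frac{244}{57} = \left(- \frac{6772}{536785411}\right) \frac{244}{57} = - \frac{1652368}{30596768427}$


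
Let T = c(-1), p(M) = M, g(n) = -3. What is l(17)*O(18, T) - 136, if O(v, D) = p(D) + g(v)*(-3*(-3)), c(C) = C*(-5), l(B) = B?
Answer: -510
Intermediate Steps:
c(C) = -5*C
T = 5 (T = -5*(-1) = 5)
O(v, D) = -27 + D (O(v, D) = D - (-9)*(-3) = D - 3*9 = D - 27 = -27 + D)
l(17)*O(18, T) - 136 = 17*(-27 + 5) - 136 = 17*(-22) - 136 = -374 - 136 = -510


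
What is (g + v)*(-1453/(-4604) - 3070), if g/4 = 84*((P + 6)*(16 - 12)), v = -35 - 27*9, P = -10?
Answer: 39953501929/2302 ≈ 1.7356e+7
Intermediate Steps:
v = -278 (v = -35 - 243 = -278)
g = -5376 (g = 4*(84*((-10 + 6)*(16 - 12))) = 4*(84*(-4*4)) = 4*(84*(-16)) = 4*(-1344) = -5376)
(g + v)*(-1453/(-4604) - 3070) = (-5376 - 278)*(-1453/(-4604) - 3070) = -5654*(-1453*(-1/4604) - 3070) = -5654*(1453/4604 - 3070) = -5654*(-14132827/4604) = 39953501929/2302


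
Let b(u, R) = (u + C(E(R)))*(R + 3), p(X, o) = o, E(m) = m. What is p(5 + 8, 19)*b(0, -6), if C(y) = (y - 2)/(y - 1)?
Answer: -456/7 ≈ -65.143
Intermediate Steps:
C(y) = (-2 + y)/(-1 + y)
b(u, R) = (3 + R)*(u + (-2 + R)/(-1 + R)) (b(u, R) = (u + (-2 + R)/(-1 + R))*(R + 3) = (u + (-2 + R)/(-1 + R))*(3 + R) = (3 + R)*(u + (-2 + R)/(-1 + R)))
p(5 + 8, 19)*b(0, -6) = 19*((-6 + 3*(-6) - 6*(-2 - 6) + 0*(-1 - 6)*(3 - 6))/(-1 - 6)) = 19*((-6 - 18 - 6*(-8) + 0*(-7)*(-3))/(-7)) = 19*(-(-6 - 18 + 48 + 0)/7) = 19*(-1/7*24) = 19*(-24/7) = -456/7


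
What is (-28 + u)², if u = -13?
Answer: 1681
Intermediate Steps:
(-28 + u)² = (-28 - 13)² = (-41)² = 1681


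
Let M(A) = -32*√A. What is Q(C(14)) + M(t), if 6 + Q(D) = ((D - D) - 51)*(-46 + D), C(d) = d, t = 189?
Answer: 1626 - 96*√21 ≈ 1186.1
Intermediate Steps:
Q(D) = 2340 - 51*D (Q(D) = -6 + ((D - D) - 51)*(-46 + D) = -6 + (0 - 51)*(-46 + D) = -6 - 51*(-46 + D) = -6 + (2346 - 51*D) = 2340 - 51*D)
Q(C(14)) + M(t) = (2340 - 51*14) - 96*√21 = (2340 - 714) - 96*√21 = 1626 - 96*√21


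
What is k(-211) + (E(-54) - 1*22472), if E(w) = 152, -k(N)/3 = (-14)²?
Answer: -22908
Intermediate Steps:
k(N) = -588 (k(N) = -3*(-14)² = -3*196 = -588)
k(-211) + (E(-54) - 1*22472) = -588 + (152 - 1*22472) = -588 + (152 - 22472) = -588 - 22320 = -22908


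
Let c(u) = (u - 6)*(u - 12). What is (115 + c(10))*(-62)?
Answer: -6634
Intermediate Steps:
c(u) = (-12 + u)*(-6 + u) (c(u) = (-6 + u)*(-12 + u) = (-12 + u)*(-6 + u))
(115 + c(10))*(-62) = (115 + (72 + 10² - 18*10))*(-62) = (115 + (72 + 100 - 180))*(-62) = (115 - 8)*(-62) = 107*(-62) = -6634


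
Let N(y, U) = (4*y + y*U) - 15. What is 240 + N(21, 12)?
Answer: 561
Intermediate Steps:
N(y, U) = -15 + 4*y + U*y (N(y, U) = (4*y + U*y) - 15 = -15 + 4*y + U*y)
240 + N(21, 12) = 240 + (-15 + 4*21 + 12*21) = 240 + (-15 + 84 + 252) = 240 + 321 = 561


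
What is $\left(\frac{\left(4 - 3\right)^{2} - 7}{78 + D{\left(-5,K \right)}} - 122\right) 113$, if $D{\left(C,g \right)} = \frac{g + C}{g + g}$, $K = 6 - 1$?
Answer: $- \frac{179331}{13} \approx -13795.0$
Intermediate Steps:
$K = 5$ ($K = 6 - 1 = 5$)
$D{\left(C,g \right)} = \frac{C + g}{2 g}$
$\left(\frac{\left(4 - 3\right)^{2} - 7}{78 + D{\left(-5,K \right)}} - 122\right) 113 = \left(\frac{\left(4 - 3\right)^{2} - 7}{78 + \frac{-5 + 5}{2 \cdot 5}} - 122\right) 113 = \left(\frac{1^{2} - 7}{78 + \frac{1}{2} \cdot \frac{1}{5} \cdot 0} - 122\right) 113 = \left(\frac{1 - 7}{78 + 0} - 122\right) 113 = \left(- \frac{6}{78} - 122\right) 113 = \left(\left(-6\right) \frac{1}{78} - 122\right) 113 = \left(- \frac{1}{13} - 122\right) 113 = \left(- \frac{1587}{13}\right) 113 = - \frac{179331}{13}$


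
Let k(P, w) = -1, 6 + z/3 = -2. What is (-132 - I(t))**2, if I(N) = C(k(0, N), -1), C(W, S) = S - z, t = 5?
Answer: 24025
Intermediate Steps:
z = -24 (z = -18 + 3*(-2) = -18 - 6 = -24)
C(W, S) = 24 + S (C(W, S) = S - 1*(-24) = S + 24 = 24 + S)
I(N) = 23 (I(N) = 24 - 1 = 23)
(-132 - I(t))**2 = (-132 - 1*23)**2 = (-132 - 23)**2 = (-155)**2 = 24025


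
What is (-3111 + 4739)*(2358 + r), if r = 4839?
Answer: 11716716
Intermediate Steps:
(-3111 + 4739)*(2358 + r) = (-3111 + 4739)*(2358 + 4839) = 1628*7197 = 11716716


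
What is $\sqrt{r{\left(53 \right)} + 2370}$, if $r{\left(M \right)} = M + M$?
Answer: $2 \sqrt{619} \approx 49.759$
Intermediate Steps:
$r{\left(M \right)} = 2 M$
$\sqrt{r{\left(53 \right)} + 2370} = \sqrt{2 \cdot 53 + 2370} = \sqrt{106 + 2370} = \sqrt{2476} = 2 \sqrt{619}$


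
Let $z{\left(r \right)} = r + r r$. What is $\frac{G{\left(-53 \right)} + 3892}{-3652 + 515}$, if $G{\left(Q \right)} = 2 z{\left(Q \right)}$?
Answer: $- \frac{9404}{3137} \approx -2.9978$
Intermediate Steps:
$z{\left(r \right)} = r + r^{2}$
$G{\left(Q \right)} = 2 Q \left(1 + Q\right)$
$\frac{G{\left(-53 \right)} + 3892}{-3652 + 515} = \frac{2 \left(-53\right) \left(1 - 53\right) + 3892}{-3652 + 515} = \frac{2 \left(-53\right) \left(-52\right) + 3892}{-3137} = \left(5512 + 3892\right) \left(- \frac{1}{3137}\right) = 9404 \left(- \frac{1}{3137}\right) = - \frac{9404}{3137}$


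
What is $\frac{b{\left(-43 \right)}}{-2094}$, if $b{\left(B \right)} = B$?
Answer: $\frac{43}{2094} \approx 0.020535$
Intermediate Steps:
$\frac{b{\left(-43 \right)}}{-2094} = - \frac{43}{-2094} = \left(-43\right) \left(- \frac{1}{2094}\right) = \frac{43}{2094}$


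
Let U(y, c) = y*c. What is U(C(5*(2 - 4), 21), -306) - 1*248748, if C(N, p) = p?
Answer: -255174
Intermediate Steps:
U(y, c) = c*y
U(C(5*(2 - 4), 21), -306) - 1*248748 = -306*21 - 1*248748 = -6426 - 248748 = -255174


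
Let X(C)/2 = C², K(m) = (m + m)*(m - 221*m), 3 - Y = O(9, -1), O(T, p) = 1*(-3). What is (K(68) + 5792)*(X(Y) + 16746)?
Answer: -34119820224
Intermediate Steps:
O(T, p) = -3
Y = 6 (Y = 3 - 1*(-3) = 3 + 3 = 6)
K(m) = -440*m² (K(m) = (2*m)*(-220*m) = -440*m²)
X(C) = 2*C²
(K(68) + 5792)*(X(Y) + 16746) = (-440*68² + 5792)*(2*6² + 16746) = (-440*4624 + 5792)*(2*36 + 16746) = (-2034560 + 5792)*(72 + 16746) = -2028768*16818 = -34119820224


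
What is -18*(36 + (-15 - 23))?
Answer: 36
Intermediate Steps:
-18*(36 + (-15 - 23)) = -18*(36 - 38) = -18*(-2) = 36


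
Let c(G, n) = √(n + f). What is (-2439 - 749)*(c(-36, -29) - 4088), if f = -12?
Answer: 13032544 - 3188*I*√41 ≈ 1.3033e+7 - 20413.0*I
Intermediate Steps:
c(G, n) = √(-12 + n) (c(G, n) = √(n - 12) = √(-12 + n))
(-2439 - 749)*(c(-36, -29) - 4088) = (-2439 - 749)*(√(-12 - 29) - 4088) = -3188*(√(-41) - 4088) = -3188*(I*√41 - 4088) = -3188*(-4088 + I*√41) = 13032544 - 3188*I*√41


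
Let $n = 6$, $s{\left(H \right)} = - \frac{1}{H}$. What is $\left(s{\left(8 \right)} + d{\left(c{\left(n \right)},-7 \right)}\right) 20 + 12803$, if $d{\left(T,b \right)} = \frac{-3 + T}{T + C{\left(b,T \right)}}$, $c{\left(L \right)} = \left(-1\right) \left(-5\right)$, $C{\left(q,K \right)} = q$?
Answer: $\frac{25561}{2} \approx 12781.0$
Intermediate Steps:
$c{\left(L \right)} = 5$
$d{\left(T,b \right)} = \frac{-3 + T}{T + b}$
$\left(s{\left(8 \right)} + d{\left(c{\left(n \right)},-7 \right)}\right) 20 + 12803 = \left(- \frac{1}{8} + \frac{-3 + 5}{5 - 7}\right) 20 + 12803 = \left(\left(-1\right) \frac{1}{8} + \frac{1}{-2} \cdot 2\right) 20 + 12803 = \left(- \frac{1}{8} - 1\right) 20 + 12803 = \left(- \frac{9}{8}\right) 20 + 12803 = - \frac{45}{2} + 12803 = \frac{25561}{2}$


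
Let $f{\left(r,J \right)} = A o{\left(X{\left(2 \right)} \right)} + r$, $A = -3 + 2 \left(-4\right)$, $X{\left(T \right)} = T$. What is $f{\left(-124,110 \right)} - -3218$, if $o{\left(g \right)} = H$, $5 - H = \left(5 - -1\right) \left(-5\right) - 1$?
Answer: $2698$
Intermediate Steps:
$H = 36$ ($H = 5 - \left(\left(5 - -1\right) \left(-5\right) - 1\right) = 5 - \left(\left(5 + 1\right) \left(-5\right) - 1\right) = 5 - \left(6 \left(-5\right) - 1\right) = 5 - \left(-30 - 1\right) = 5 - -31 = 5 + 31 = 36$)
$A = -11$ ($A = -3 - 8 = -11$)
$o{\left(g \right)} = 36$
$f{\left(r,J \right)} = -396 + r$ ($f{\left(r,J \right)} = \left(-11\right) 36 + r = -396 + r$)
$f{\left(-124,110 \right)} - -3218 = \left(-396 - 124\right) - -3218 = -520 + 3218 = 2698$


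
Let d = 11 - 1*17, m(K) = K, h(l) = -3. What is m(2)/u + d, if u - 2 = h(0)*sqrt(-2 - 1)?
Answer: -182/31 + 6*I*sqrt(3)/31 ≈ -5.871 + 0.33524*I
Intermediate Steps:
u = 2 - 3*I*sqrt(3) (u = 2 - 3*sqrt(-2 - 1) = 2 - 3*I*sqrt(3) ≈ 2.0 - 5.1962*I)
d = -6 (d = 11 - 17 = -6)
m(2)/u + d = 2/(2 - 3*I*sqrt(3)) - 6 = -6 + 2/(2 - 3*I*sqrt(3))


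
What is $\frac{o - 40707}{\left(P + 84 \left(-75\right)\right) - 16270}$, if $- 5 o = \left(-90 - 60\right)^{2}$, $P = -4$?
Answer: $\frac{45207}{22574} \approx 2.0026$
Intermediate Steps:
$o = -4500$ ($o = - \frac{\left(-90 - 60\right)^{2}}{5} = - \frac{\left(-150\right)^{2}}{5} = \left(- \frac{1}{5}\right) 22500 = -4500$)
$\frac{o - 40707}{\left(P + 84 \left(-75\right)\right) - 16270} = \frac{-4500 - 40707}{\left(-4 + 84 \left(-75\right)\right) - 16270} = - \frac{45207}{\left(-4 - 6300\right) - 16270} = - \frac{45207}{-6304 - 16270} = - \frac{45207}{-22574} = \left(-45207\right) \left(- \frac{1}{22574}\right) = \frac{45207}{22574}$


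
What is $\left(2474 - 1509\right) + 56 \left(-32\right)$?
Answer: $-827$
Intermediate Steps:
$\left(2474 - 1509\right) + 56 \left(-32\right) = 965 - 1792 = -827$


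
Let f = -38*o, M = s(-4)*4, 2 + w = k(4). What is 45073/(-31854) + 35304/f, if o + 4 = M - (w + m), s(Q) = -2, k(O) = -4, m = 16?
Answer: 271723147/6657486 ≈ 40.815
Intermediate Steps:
w = -6 (w = -2 - 4 = -6)
M = -8 (M = -2*4 = -8)
o = -22 (o = -4 + (-8 - (-6 + 16)) = -4 + (-8 - 1*10) = -4 + (-8 - 10) = -4 - 18 = -22)
f = 836 (f = -38*(-22) = 836)
45073/(-31854) + 35304/f = 45073/(-31854) + 35304/836 = 45073*(-1/31854) + 35304*(1/836) = -45073/31854 + 8826/209 = 271723147/6657486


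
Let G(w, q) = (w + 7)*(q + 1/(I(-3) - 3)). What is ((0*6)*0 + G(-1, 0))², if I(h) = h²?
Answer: 1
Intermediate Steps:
G(w, q) = (7 + w)*(⅙ + q) (G(w, q) = (w + 7)*(q + 1/((-3)² - 3)) = (7 + w)*(q + 1/(9 - 3)) = (7 + w)*(q + 1/6) = (7 + w)*(q + ⅙) = (7 + w)*(⅙ + q))
((0*6)*0 + G(-1, 0))² = ((0*6)*0 + (7/6 + 7*0 + (⅙)*(-1) + 0*(-1)))² = (0*0 + (7/6 + 0 - ⅙ + 0))² = (0 + 1)² = 1² = 1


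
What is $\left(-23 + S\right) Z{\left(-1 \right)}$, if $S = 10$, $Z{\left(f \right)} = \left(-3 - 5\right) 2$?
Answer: $208$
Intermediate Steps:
$Z{\left(f \right)} = -16$ ($Z{\left(f \right)} = \left(-8\right) 2 = -16$)
$\left(-23 + S\right) Z{\left(-1 \right)} = \left(-23 + 10\right) \left(-16\right) = \left(-13\right) \left(-16\right) = 208$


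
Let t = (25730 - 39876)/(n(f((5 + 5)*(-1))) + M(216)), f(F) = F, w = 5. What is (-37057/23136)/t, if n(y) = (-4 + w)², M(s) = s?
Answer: 8041369/327281856 ≈ 0.024570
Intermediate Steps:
n(y) = 1 (n(y) = (-4 + 5)² = 1² = 1)
t = -14146/217 (t = (25730 - 39876)/(1 + 216) = -14146/217 ≈ -65.189)
(-37057/23136)/t = (-37057/23136)/(-14146/217) = -37057*1/23136*(-217/14146) = -37057/23136*(-217/14146) = 8041369/327281856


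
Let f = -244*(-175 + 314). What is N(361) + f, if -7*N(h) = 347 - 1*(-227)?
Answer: -33998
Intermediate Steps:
N(h) = -82 (N(h) = -(347 - 1*(-227))/7 = -(347 + 227)/7 = -1/7*574 = -82)
f = -33916 (f = -244*139 = -33916)
N(361) + f = -82 - 33916 = -33998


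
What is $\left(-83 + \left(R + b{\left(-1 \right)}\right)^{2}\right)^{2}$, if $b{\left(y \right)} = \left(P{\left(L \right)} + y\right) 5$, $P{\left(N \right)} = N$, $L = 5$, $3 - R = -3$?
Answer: $351649$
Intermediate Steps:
$R = 6$ ($R = 3 - -3 = 3 + 3 = 6$)
$b{\left(y \right)} = 25 + 5 y$ ($b{\left(y \right)} = \left(5 + y\right) 5 = 25 + 5 y$)
$\left(-83 + \left(R + b{\left(-1 \right)}\right)^{2}\right)^{2} = \left(-83 + \left(6 + \left(25 + 5 \left(-1\right)\right)\right)^{2}\right)^{2} = \left(-83 + \left(6 + \left(25 - 5\right)\right)^{2}\right)^{2} = \left(-83 + \left(6 + 20\right)^{2}\right)^{2} = \left(-83 + 26^{2}\right)^{2} = \left(-83 + 676\right)^{2} = 593^{2} = 351649$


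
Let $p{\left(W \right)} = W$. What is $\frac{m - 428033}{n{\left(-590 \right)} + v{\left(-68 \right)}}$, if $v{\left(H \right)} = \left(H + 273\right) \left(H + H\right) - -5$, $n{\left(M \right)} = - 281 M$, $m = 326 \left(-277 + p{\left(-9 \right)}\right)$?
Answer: $- \frac{521269}{137915} \approx -3.7796$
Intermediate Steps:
$m = -93236$ ($m = 326 \left(-277 - 9\right) = 326 \left(-286\right) = -93236$)
$v{\left(H \right)} = 5 + 2 H \left(273 + H\right)$ ($v{\left(H \right)} = \left(273 + H\right) 2 H + 5 = 2 H \left(273 + H\right) + 5 = 5 + 2 H \left(273 + H\right)$)
$\frac{m - 428033}{n{\left(-590 \right)} + v{\left(-68 \right)}} = \frac{-93236 - 428033}{\left(-281\right) \left(-590\right) + \left(5 + 2 \left(-68\right)^{2} + 546 \left(-68\right)\right)} = - \frac{521269}{165790 + \left(5 + 2 \cdot 4624 - 37128\right)} = - \frac{521269}{165790 + \left(5 + 9248 - 37128\right)} = - \frac{521269}{165790 - 27875} = - \frac{521269}{137915}$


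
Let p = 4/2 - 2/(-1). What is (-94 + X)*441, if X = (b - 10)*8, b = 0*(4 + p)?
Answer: -76734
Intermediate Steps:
p = 4 (p = 4*(½) - 2*(-1) = 2 + 2 = 4)
b = 0 (b = 0*(4 + 4) = 0*8 = 0)
X = -80 (X = (0 - 10)*8 = -10*8 = -80)
(-94 + X)*441 = (-94 - 80)*441 = -174*441 = -76734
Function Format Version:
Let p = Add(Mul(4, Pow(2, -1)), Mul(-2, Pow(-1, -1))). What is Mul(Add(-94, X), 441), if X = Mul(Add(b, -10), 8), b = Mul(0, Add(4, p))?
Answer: -76734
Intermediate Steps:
p = 4 (p = Add(Mul(4, Rational(1, 2)), Mul(-2, -1)) = Add(2, 2) = 4)
b = 0 (b = Mul(0, Add(4, 4)) = Mul(0, 8) = 0)
X = -80 (X = Mul(Add(0, -10), 8) = Mul(-10, 8) = -80)
Mul(Add(-94, X), 441) = Mul(Add(-94, -80), 441) = Mul(-174, 441) = -76734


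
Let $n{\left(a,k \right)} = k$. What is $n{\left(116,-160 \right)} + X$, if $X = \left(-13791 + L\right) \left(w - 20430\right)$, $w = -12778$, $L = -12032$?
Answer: $857530024$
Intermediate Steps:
$X = 857530184$ ($X = \left(-13791 - 12032\right) \left(-12778 - 20430\right) = \left(-25823\right) \left(-33208\right) = 857530184$)
$n{\left(116,-160 \right)} + X = -160 + 857530184 = 857530024$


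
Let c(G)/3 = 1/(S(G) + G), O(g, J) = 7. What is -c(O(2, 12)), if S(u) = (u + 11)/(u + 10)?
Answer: -51/137 ≈ -0.37226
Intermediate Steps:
S(u) = (11 + u)/(10 + u)
c(G) = 3/(G + (11 + G)/(10 + G)) (c(G) = 3/((11 + G)/(10 + G) + G) = 3/(G + (11 + G)/(10 + G)))
-c(O(2, 12)) = -3*(10 + 7)/(11 + 7 + 7*(10 + 7)) = -3*17/(11 + 7 + 7*17) = -3*17/(11 + 7 + 119) = -3*17/137 = -1*51/137 = -51/137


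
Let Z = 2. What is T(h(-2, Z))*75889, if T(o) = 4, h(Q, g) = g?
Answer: 303556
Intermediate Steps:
T(h(-2, Z))*75889 = 4*75889 = 303556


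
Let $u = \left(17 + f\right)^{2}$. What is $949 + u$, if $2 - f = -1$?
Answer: $1349$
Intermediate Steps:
$f = 3$ ($f = 2 - -1 = 2 + 1 = 3$)
$u = 400$ ($u = \left(17 + 3\right)^{2} = 20^{2} = 400$)
$949 + u = 949 + 400 = 1349$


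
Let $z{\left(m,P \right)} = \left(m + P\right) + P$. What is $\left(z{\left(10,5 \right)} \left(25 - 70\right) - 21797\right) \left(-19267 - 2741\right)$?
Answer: $499515576$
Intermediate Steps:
$z{\left(m,P \right)} = m + 2 P$ ($z{\left(m,P \right)} = \left(P + m\right) + P = m + 2 P$)
$\left(z{\left(10,5 \right)} \left(25 - 70\right) - 21797\right) \left(-19267 - 2741\right) = \left(\left(10 + 2 \cdot 5\right) \left(25 - 70\right) - 21797\right) \left(-19267 - 2741\right) = \left(\left(10 + 10\right) \left(-45\right) - 21797\right) \left(-22008\right) = \left(20 \left(-45\right) - 21797\right) \left(-22008\right) = \left(-900 - 21797\right) \left(-22008\right) = \left(-22697\right) \left(-22008\right) = 499515576$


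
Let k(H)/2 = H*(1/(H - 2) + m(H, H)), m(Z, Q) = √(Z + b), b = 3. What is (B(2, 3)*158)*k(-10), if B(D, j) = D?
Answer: 1580/3 - 6320*I*√7 ≈ 526.67 - 16721.0*I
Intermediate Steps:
m(Z, Q) = √(3 + Z) (m(Z, Q) = √(Z + 3) = √(3 + Z))
k(H) = 2*H*(1/(-2 + H) + √(3 + H)) (k(H) = 2*(H*(1/(H - 2) + √(3 + H))) = 2*(H*(1/(-2 + H) + √(3 + H))) = 2*H*(1/(-2 + H) + √(3 + H)))
(B(2, 3)*158)*k(-10) = (2*158)*(2*(-10)*(1 - 2*√(3 - 10) - 10*√(3 - 10))/(-2 - 10)) = 316*(2*(-10)*(1 - 2*I*√7 - 10*I*√7)/(-12)) = 316*(2*(-10)*(-1/12)*(1 - 2*I*√7 - 10*I*√7)) = 316*(2*(-10)*(-1/12)*(1 - 12*I*√7)) = 316*(5/3 - 20*I*√7) = 1580/3 - 6320*I*√7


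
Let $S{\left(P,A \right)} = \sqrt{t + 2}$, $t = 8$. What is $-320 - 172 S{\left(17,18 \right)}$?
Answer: $-320 - 172 \sqrt{10} \approx -863.91$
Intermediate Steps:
$S{\left(P,A \right)} = \sqrt{10}$ ($S{\left(P,A \right)} = \sqrt{8 + 2} = \sqrt{10}$)
$-320 - 172 S{\left(17,18 \right)} = -320 - 172 \sqrt{10}$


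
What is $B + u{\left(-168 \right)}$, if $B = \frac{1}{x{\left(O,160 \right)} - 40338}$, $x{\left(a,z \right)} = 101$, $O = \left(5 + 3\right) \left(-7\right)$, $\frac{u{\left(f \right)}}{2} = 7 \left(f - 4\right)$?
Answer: $- \frac{96890697}{40237} \approx -2408.0$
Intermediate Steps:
$u{\left(f \right)} = -56 + 14 f$ ($u{\left(f \right)} = 2 \cdot 7 \left(f - 4\right) = 2 \cdot 7 \left(-4 + f\right) = 2 \left(-28 + 7 f\right) = -56 + 14 f$)
$O = -56$ ($O = 8 \left(-7\right) = -56$)
$B = - \frac{1}{40237}$ ($B = \frac{1}{101 - 40338} = \frac{1}{-40237} = - \frac{1}{40237} \approx -2.4853 \cdot 10^{-5}$)
$B + u{\left(-168 \right)} = - \frac{1}{40237} + \left(-56 + 14 \left(-168\right)\right) = - \frac{1}{40237} - 2408 = - \frac{96890697}{40237}$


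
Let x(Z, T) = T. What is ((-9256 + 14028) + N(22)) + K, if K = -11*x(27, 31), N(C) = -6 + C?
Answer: 4447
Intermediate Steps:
K = -341 (K = -11*31 = -341)
((-9256 + 14028) + N(22)) + K = ((-9256 + 14028) + (-6 + 22)) - 341 = (4772 + 16) - 341 = 4788 - 341 = 4447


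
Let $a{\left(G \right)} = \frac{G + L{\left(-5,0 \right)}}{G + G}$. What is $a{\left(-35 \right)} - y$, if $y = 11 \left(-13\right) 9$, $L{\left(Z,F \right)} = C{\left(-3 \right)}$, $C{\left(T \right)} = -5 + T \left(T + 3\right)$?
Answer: $\frac{9013}{7} \approx 1287.6$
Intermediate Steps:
$C{\left(T \right)} = -5 + T \left(3 + T\right)$
$L{\left(Z,F \right)} = -5$ ($L{\left(Z,F \right)} = -5 + \left(-3\right)^{2} + 3 \left(-3\right) = -5 + 9 - 9 = -5$)
$y = -1287$ ($y = \left(-143\right) 9 = -1287$)
$a{\left(G \right)} = \frac{-5 + G}{2 G}$ ($a{\left(G \right)} = \frac{G - 5}{G + G} = \frac{-5 + G}{2 G}$)
$a{\left(-35 \right)} - y = \frac{-5 - 35}{2 \left(-35\right)} - -1287 = \frac{1}{2} \left(- \frac{1}{35}\right) \left(-40\right) + 1287 = \frac{4}{7} + 1287 = \frac{9013}{7}$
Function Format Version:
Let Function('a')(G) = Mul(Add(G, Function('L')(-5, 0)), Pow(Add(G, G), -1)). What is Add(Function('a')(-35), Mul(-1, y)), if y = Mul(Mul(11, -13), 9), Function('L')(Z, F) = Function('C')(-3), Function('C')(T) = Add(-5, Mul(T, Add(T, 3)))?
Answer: Rational(9013, 7) ≈ 1287.6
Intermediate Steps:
Function('C')(T) = Add(-5, Mul(T, Add(3, T)))
Function('L')(Z, F) = -5 (Function('L')(Z, F) = Add(-5, Pow(-3, 2), Mul(3, -3)) = Add(-5, 9, -9) = -5)
y = -1287 (y = Mul(-143, 9) = -1287)
Function('a')(G) = Mul(Rational(1, 2), Pow(G, -1), Add(-5, G)) (Function('a')(G) = Mul(Add(G, -5), Pow(Add(G, G), -1)) = Mul(Add(-5, G), Pow(Mul(2, G), -1)) = Mul(Add(-5, G), Mul(Rational(1, 2), Pow(G, -1))) = Mul(Rational(1, 2), Pow(G, -1), Add(-5, G)))
Add(Function('a')(-35), Mul(-1, y)) = Add(Mul(Rational(1, 2), Pow(-35, -1), Add(-5, -35)), Mul(-1, -1287)) = Add(Mul(Rational(1, 2), Rational(-1, 35), -40), 1287) = Add(Rational(4, 7), 1287) = Rational(9013, 7)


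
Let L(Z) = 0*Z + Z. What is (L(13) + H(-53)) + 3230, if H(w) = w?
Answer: 3190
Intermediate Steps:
L(Z) = Z (L(Z) = 0 + Z = Z)
(L(13) + H(-53)) + 3230 = (13 - 53) + 3230 = -40 + 3230 = 3190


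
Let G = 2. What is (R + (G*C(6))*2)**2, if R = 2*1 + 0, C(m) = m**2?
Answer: 21316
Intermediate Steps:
R = 2 (R = 2 + 0 = 2)
(R + (G*C(6))*2)**2 = (2 + (2*6**2)*2)**2 = (2 + (2*36)*2)**2 = (2 + 72*2)**2 = (2 + 144)**2 = 146**2 = 21316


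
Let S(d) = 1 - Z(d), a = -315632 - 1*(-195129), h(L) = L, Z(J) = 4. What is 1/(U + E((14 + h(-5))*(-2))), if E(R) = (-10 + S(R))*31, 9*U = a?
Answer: -9/124130 ≈ -7.2505e-5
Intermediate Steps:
a = -120503 (a = -315632 + 195129 = -120503)
S(d) = -3 (S(d) = 1 - 1*4 = 1 - 4 = -3)
U = -120503/9 (U = (1/9)*(-120503) = -120503/9 ≈ -13389.)
E(R) = -403 (E(R) = (-10 - 3)*31 = -13*31 = -403)
1/(U + E((14 + h(-5))*(-2))) = 1/(-120503/9 - 403) = 1/(-124130/9) = -9/124130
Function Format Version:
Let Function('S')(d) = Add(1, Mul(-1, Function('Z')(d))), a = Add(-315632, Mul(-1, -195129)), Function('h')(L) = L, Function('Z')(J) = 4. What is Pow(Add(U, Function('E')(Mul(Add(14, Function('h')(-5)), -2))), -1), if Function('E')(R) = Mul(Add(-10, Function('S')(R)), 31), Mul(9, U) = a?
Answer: Rational(-9, 124130) ≈ -7.2505e-5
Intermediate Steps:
a = -120503 (a = Add(-315632, 195129) = -120503)
Function('S')(d) = -3 (Function('S')(d) = Add(1, Mul(-1, 4)) = Add(1, -4) = -3)
U = Rational(-120503, 9) (U = Mul(Rational(1, 9), -120503) = Rational(-120503, 9) ≈ -13389.)
Function('E')(R) = -403 (Function('E')(R) = Mul(Add(-10, -3), 31) = Mul(-13, 31) = -403)
Pow(Add(U, Function('E')(Mul(Add(14, Function('h')(-5)), -2))), -1) = Pow(Add(Rational(-120503, 9), -403), -1) = Pow(Rational(-124130, 9), -1) = Rational(-9, 124130)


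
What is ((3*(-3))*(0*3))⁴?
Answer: 0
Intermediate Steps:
((3*(-3))*(0*3))⁴ = (-9*0)⁴ = 0⁴ = 0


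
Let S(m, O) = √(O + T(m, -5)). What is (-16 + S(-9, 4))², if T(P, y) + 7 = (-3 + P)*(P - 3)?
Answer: (16 - √141)² ≈ 17.021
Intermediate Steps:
T(P, y) = -7 + (-3 + P)² (T(P, y) = -7 + (-3 + P)*(P - 3) = -7 + (-3 + P)*(-3 + P) = -7 + (-3 + P)²)
S(m, O) = √(-7 + O + (-3 + m)²) (S(m, O) = √(O + (-7 + (-3 + m)²)) = √(-7 + O + (-3 + m)²))
(-16 + S(-9, 4))² = (-16 + √(-7 + 4 + (-3 - 9)²))² = (-16 + √(-7 + 4 + (-12)²))² = (-16 + √(-7 + 4 + 144))² = (-16 + √141)²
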